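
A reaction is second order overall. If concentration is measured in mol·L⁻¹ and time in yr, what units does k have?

(mol·L⁻¹)⁻¹·yr⁻¹

Step 1: For overall order n, rate = k × (concentration)^n.
Step 2: Rate has units mol·L⁻¹·yr⁻¹; concentration term has units (mol·L⁻¹)^2.
Step 3: k = rate / (concentration)^n, so units of k = (mol·L⁻¹)^(1-2)·yr⁻¹ = (mol·L⁻¹)⁻¹·yr⁻¹.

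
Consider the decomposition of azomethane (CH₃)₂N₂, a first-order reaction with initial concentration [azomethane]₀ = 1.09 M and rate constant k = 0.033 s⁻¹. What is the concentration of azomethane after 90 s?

0.05592 M

Step 1: For a first-order reaction: [azomethane] = [azomethane]₀ × e^(-kt)
Step 2: [azomethane] = 1.09 × e^(-0.033 × 90)
Step 3: [azomethane] = 1.09 × e^(-2.97)
Step 4: [azomethane] = 1.09 × 0.0513033 = 0.05592 M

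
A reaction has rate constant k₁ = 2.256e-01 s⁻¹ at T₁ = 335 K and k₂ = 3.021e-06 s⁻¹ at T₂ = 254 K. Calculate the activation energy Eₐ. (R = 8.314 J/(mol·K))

98.0 kJ/mol

Step 1: Use the two-temperature Arrhenius form: ln(k₂/k₁) = -Eₐ/R × (1/T₂ - 1/T₁)
Step 2: ln(k₂/k₁) = ln(3.021e-06/2.256e-01) = ln(1.3391e-05) = -11.2209
Step 3: 1/T₂ - 1/T₁ = 1/254 - 1/335 = 9.519332e-04 K⁻¹
Step 4: Eₐ = -R × ln(k₂/k₁) / (1/T₂ - 1/T₁) = -8.314 × -11.2209 / 9.519332e-04
Step 5: Eₐ = 9.8001e+04 J/mol = 98.0 kJ/mol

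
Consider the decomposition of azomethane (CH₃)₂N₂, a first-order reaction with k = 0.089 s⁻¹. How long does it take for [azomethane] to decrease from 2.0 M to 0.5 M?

15.58 s

Step 1: For first-order: t = ln([azomethane]₀/[azomethane])/k
Step 2: t = ln(2.0/0.5)/0.089
Step 3: t = ln(4)/0.089
Step 4: t = 1.386/0.089 = 15.58 s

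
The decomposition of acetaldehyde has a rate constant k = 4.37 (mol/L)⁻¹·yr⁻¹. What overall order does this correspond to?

second order (2)

Step 1: The units of k for an nth-order reaction are (concentration)^(1-n)·(time)⁻¹.
Step 2: Here k has units (mol/L)⁻¹·yr⁻¹, so the concentration exponent is -1.
Step 3: 1 - n = -1 ⇒ n = 2. The reaction is second order.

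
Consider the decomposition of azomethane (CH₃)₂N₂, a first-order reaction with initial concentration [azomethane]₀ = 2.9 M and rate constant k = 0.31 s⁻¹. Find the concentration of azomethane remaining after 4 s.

0.8392 M

Step 1: For a first-order reaction: [azomethane] = [azomethane]₀ × e^(-kt)
Step 2: [azomethane] = 2.9 × e^(-0.31 × 4)
Step 3: [azomethane] = 2.9 × e^(-1.24)
Step 4: [azomethane] = 2.9 × 0.289384 = 0.8392 M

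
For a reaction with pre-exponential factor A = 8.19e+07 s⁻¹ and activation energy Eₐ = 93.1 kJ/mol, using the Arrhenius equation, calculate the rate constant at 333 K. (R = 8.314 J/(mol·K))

2.04e-07 s⁻¹

Step 1: Use the Arrhenius equation: k = A × exp(-Eₐ/RT)
Step 2: Convert Eₐ to J/mol: 93.1 kJ/mol = 93100 J/mol
Step 3: Calculate the exponent: -Eₐ/(RT) = -93100/(8.314 × 333) = -33.62757
Step 4: k = 8.19e+07 × exp(-33.62757)
Step 5: k = 8.19e+07 × 2.48732e-15 = 2.0371e-07 s⁻¹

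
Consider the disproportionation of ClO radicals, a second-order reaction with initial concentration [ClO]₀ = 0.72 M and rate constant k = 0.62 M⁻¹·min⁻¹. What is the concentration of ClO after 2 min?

0.3804 M

Step 1: For a second-order reaction: 1/[ClO] = 1/[ClO]₀ + kt
Step 2: 1/[ClO] = 1/0.72 + 0.62 × 2
Step 3: 1/[ClO] = 1.389 + 1.24 = 2.629
Step 4: [ClO] = 1/2.629 = 0.3804 M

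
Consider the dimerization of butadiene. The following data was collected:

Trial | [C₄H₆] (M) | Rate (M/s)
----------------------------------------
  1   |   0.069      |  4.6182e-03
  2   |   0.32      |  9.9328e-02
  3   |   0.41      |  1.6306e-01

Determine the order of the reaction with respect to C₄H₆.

second order (2)

Step 1: Compare trials to find order n where rate₂/rate₁ = ([C₄H₆]₂/[C₄H₆]₁)^n
Step 2: rate₂/rate₁ = 9.9328e-02/4.6182e-03 = 21.51
Step 3: [C₄H₆]₂/[C₄H₆]₁ = 0.32/0.069 = 4.638
Step 4: n = ln(21.51)/ln(4.638) = 2.00 ≈ 2
Step 5: The reaction is second order in C₄H₆.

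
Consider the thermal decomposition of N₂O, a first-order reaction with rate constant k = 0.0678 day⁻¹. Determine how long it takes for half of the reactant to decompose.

10.22 day

Step 1: For a first-order reaction, t₁/₂ = ln(2)/k
Step 2: t₁/₂ = ln(2)/0.0678
Step 3: t₁/₂ = 0.6931/0.0678 = 10.22 day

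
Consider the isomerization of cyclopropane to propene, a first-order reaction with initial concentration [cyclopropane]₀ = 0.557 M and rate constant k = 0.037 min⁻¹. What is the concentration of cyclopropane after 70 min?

0.04179 M

Step 1: For a first-order reaction: [cyclopropane] = [cyclopropane]₀ × e^(-kt)
Step 2: [cyclopropane] = 0.557 × e^(-0.037 × 70)
Step 3: [cyclopropane] = 0.557 × e^(-2.59)
Step 4: [cyclopropane] = 0.557 × 0.07502 = 0.04179 M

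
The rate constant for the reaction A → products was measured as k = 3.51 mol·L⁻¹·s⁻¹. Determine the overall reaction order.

zeroth order (0)

Step 1: The units of k for an nth-order reaction are (concentration)^(1-n)·(time)⁻¹.
Step 2: Here k has units mol·L⁻¹·s⁻¹, so the concentration exponent is 1.
Step 3: 1 - n = 1 ⇒ n = 0. The reaction is zeroth order.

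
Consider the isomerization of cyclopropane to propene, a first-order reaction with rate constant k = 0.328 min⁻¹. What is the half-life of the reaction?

2.113 min

Step 1: For a first-order reaction, t₁/₂ = ln(2)/k
Step 2: t₁/₂ = ln(2)/0.328
Step 3: t₁/₂ = 0.6931/0.328 = 2.113 min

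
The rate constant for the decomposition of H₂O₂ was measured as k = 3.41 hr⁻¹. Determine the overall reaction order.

first order (1)

Step 1: The units of k for an nth-order reaction are (concentration)^(1-n)·(time)⁻¹.
Step 2: Here k has units hr⁻¹, so the concentration exponent is 0.
Step 3: 1 - n = 0 ⇒ n = 1. The reaction is first order.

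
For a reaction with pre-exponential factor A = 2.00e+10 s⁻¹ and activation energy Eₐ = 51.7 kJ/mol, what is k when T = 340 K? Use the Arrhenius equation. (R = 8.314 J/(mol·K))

2.28e+02 s⁻¹

Step 1: Use the Arrhenius equation: k = A × exp(-Eₐ/RT)
Step 2: Convert Eₐ to J/mol: 51.7 kJ/mol = 51700 J/mol
Step 3: Calculate the exponent: -Eₐ/(RT) = -51700/(8.314 × 340) = -18.28949
Step 4: k = 2.00e+10 × exp(-18.28949)
Step 5: k = 2.00e+10 × 1.14019e-08 = 2.2804e+02 s⁻¹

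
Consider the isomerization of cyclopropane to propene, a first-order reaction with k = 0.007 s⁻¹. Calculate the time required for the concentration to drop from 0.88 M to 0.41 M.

109.1 s

Step 1: For first-order: t = ln([cyclopropane]₀/[cyclopropane])/k
Step 2: t = ln(0.88/0.41)/0.007
Step 3: t = ln(2.146)/0.007
Step 4: t = 0.7638/0.007 = 109.1 s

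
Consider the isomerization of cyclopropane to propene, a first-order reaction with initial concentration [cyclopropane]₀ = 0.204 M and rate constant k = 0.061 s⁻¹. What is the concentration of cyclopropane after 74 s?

0.002235 M

Step 1: For a first-order reaction: [cyclopropane] = [cyclopropane]₀ × e^(-kt)
Step 2: [cyclopropane] = 0.204 × e^(-0.061 × 74)
Step 3: [cyclopropane] = 0.204 × e^(-4.514)
Step 4: [cyclopropane] = 0.204 × 0.0109546 = 0.002235 M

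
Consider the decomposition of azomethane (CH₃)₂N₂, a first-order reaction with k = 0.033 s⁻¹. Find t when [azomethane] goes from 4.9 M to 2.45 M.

21 s

Step 1: For first-order: t = ln([azomethane]₀/[azomethane])/k
Step 2: t = ln(4.9/2.45)/0.033
Step 3: t = ln(2)/0.033
Step 4: t = 0.6931/0.033 = 21 s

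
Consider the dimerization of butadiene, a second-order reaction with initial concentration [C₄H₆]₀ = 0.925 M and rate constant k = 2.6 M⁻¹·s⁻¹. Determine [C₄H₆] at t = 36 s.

0.01056 M

Step 1: For a second-order reaction: 1/[C₄H₆] = 1/[C₄H₆]₀ + kt
Step 2: 1/[C₄H₆] = 1/0.925 + 2.6 × 36
Step 3: 1/[C₄H₆] = 1.081 + 93.6 = 94.68
Step 4: [C₄H₆] = 1/94.68 = 0.01056 M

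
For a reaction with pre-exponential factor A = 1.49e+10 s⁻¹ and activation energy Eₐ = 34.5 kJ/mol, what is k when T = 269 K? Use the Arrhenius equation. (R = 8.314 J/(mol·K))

2.98e+03 s⁻¹

Step 1: Use the Arrhenius equation: k = A × exp(-Eₐ/RT)
Step 2: Convert Eₐ to J/mol: 34.5 kJ/mol = 34500 J/mol
Step 3: Calculate the exponent: -Eₐ/(RT) = -34500/(8.314 × 269) = -15.42612
Step 4: k = 1.49e+10 × exp(-15.42612)
Step 5: k = 1.49e+10 × 1.99766e-07 = 2.9765e+03 s⁻¹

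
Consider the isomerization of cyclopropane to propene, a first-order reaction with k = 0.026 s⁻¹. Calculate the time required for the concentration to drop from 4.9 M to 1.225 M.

53.32 s

Step 1: For first-order: t = ln([cyclopropane]₀/[cyclopropane])/k
Step 2: t = ln(4.9/1.225)/0.026
Step 3: t = ln(4)/0.026
Step 4: t = 1.386/0.026 = 53.32 s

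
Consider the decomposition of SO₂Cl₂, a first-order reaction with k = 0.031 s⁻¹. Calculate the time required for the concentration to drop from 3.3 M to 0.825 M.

44.72 s

Step 1: For first-order: t = ln([SO₂Cl₂]₀/[SO₂Cl₂])/k
Step 2: t = ln(3.3/0.825)/0.031
Step 3: t = ln(4)/0.031
Step 4: t = 1.386/0.031 = 44.72 s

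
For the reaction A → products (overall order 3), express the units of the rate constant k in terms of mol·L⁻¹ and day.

(mol·L⁻¹)⁻²·day⁻¹

Step 1: For overall order n, rate = k × (concentration)^n.
Step 2: Rate has units mol·L⁻¹·day⁻¹; concentration term has units (mol·L⁻¹)^3.
Step 3: k = rate / (concentration)^n, so units of k = (mol·L⁻¹)^(1-3)·day⁻¹ = (mol·L⁻¹)⁻²·day⁻¹.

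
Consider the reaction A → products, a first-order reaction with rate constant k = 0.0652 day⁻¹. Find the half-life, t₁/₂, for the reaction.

10.63 day

Step 1: For a first-order reaction, t₁/₂ = ln(2)/k
Step 2: t₁/₂ = ln(2)/0.0652
Step 3: t₁/₂ = 0.6931/0.0652 = 10.63 day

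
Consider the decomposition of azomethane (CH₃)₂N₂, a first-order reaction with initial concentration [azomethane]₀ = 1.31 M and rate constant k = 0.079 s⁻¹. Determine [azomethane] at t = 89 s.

0.001158 M

Step 1: For a first-order reaction: [azomethane] = [azomethane]₀ × e^(-kt)
Step 2: [azomethane] = 1.31 × e^(-0.079 × 89)
Step 3: [azomethane] = 1.31 × e^(-7.031)
Step 4: [azomethane] = 1.31 × 0.000884047 = 0.001158 M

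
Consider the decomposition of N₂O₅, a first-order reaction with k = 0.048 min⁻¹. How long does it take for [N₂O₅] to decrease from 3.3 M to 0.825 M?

28.88 min

Step 1: For first-order: t = ln([N₂O₅]₀/[N₂O₅])/k
Step 2: t = ln(3.3/0.825)/0.048
Step 3: t = ln(4)/0.048
Step 4: t = 1.386/0.048 = 28.88 min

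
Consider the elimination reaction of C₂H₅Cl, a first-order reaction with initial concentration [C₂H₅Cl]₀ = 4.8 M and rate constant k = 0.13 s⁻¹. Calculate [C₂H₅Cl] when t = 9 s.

1.49 M

Step 1: For a first-order reaction: [C₂H₅Cl] = [C₂H₅Cl]₀ × e^(-kt)
Step 2: [C₂H₅Cl] = 4.8 × e^(-0.13 × 9)
Step 3: [C₂H₅Cl] = 4.8 × e^(-1.17)
Step 4: [C₂H₅Cl] = 4.8 × 0.310367 = 1.49 M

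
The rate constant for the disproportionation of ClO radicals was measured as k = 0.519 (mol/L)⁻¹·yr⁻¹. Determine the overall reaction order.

second order (2)

Step 1: The units of k for an nth-order reaction are (concentration)^(1-n)·(time)⁻¹.
Step 2: Here k has units (mol/L)⁻¹·yr⁻¹, so the concentration exponent is -1.
Step 3: 1 - n = -1 ⇒ n = 2. The reaction is second order.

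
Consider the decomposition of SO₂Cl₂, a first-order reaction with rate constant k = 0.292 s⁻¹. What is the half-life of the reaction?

2.374 s

Step 1: For a first-order reaction, t₁/₂ = ln(2)/k
Step 2: t₁/₂ = ln(2)/0.292
Step 3: t₁/₂ = 0.6931/0.292 = 2.374 s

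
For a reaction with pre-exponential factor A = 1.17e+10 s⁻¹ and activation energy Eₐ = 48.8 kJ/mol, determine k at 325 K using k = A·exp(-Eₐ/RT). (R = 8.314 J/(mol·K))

1.68e+02 s⁻¹

Step 1: Use the Arrhenius equation: k = A × exp(-Eₐ/RT)
Step 2: Convert Eₐ to J/mol: 48.8 kJ/mol = 48800 J/mol
Step 3: Calculate the exponent: -Eₐ/(RT) = -48800/(8.314 × 325) = -18.06036
Step 4: k = 1.17e+10 × exp(-18.06036)
Step 5: k = 1.17e+10 × 1.43379e-08 = 1.6775e+02 s⁻¹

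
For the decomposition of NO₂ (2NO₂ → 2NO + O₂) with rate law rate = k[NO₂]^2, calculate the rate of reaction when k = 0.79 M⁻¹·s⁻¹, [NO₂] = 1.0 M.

0.79 M/s

Step 1: Identify the rate law: rate = k[NO₂]^2
Step 2: Substitute values: rate = 0.79 × (1.0)^2
Step 3: Calculate: rate = 0.79 × 1 = 0.79 M/s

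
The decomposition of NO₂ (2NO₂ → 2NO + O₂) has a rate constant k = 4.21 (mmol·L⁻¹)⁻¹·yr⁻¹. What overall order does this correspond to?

second order (2)

Step 1: The units of k for an nth-order reaction are (concentration)^(1-n)·(time)⁻¹.
Step 2: Here k has units (mmol·L⁻¹)⁻¹·yr⁻¹, so the concentration exponent is -1.
Step 3: 1 - n = -1 ⇒ n = 2. The reaction is second order.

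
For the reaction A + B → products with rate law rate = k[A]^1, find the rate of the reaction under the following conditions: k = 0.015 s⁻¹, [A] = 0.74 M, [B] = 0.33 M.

0.0111 M/s

Step 1: The rate law is rate = k[A]^1
Step 2: Note that the rate does not depend on [B] (zero order in B).
Step 3: rate = 0.015 × (0.74)^1 = 0.0111 M/s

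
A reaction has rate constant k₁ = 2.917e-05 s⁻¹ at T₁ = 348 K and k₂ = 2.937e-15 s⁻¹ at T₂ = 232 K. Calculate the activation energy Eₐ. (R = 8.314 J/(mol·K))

133.2 kJ/mol

Step 1: Use the two-temperature Arrhenius form: ln(k₂/k₁) = -Eₐ/R × (1/T₂ - 1/T₁)
Step 2: ln(k₂/k₁) = ln(2.937e-15/2.917e-05) = ln(1.00686e-10) = -23.019
Step 3: 1/T₂ - 1/T₁ = 1/232 - 1/348 = 1.436782e-03 K⁻¹
Step 4: Eₐ = -R × ln(k₂/k₁) / (1/T₂ - 1/T₁) = -8.314 × -23.019 / 1.436782e-03
Step 5: Eₐ = 1.3320e+05 J/mol = 133.2 kJ/mol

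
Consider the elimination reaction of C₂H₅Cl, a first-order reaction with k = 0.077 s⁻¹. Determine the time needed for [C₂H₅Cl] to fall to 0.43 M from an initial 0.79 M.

7.899 s

Step 1: For first-order: t = ln([C₂H₅Cl]₀/[C₂H₅Cl])/k
Step 2: t = ln(0.79/0.43)/0.077
Step 3: t = ln(1.837)/0.077
Step 4: t = 0.6082/0.077 = 7.899 s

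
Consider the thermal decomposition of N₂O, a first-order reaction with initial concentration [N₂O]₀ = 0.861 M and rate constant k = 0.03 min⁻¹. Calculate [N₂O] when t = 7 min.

0.6979 M

Step 1: For a first-order reaction: [N₂O] = [N₂O]₀ × e^(-kt)
Step 2: [N₂O] = 0.861 × e^(-0.03 × 7)
Step 3: [N₂O] = 0.861 × e^(-0.21)
Step 4: [N₂O] = 0.861 × 0.810584 = 0.6979 M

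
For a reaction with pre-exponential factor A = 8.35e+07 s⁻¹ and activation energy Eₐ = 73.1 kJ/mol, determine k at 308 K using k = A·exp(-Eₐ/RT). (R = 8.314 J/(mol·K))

3.34e-05 s⁻¹

Step 1: Use the Arrhenius equation: k = A × exp(-Eₐ/RT)
Step 2: Convert Eₐ to J/mol: 73.1 kJ/mol = 73100 J/mol
Step 3: Calculate the exponent: -Eₐ/(RT) = -73100/(8.314 × 308) = -28.54675
Step 4: k = 8.35e+07 × exp(-28.54675)
Step 5: k = 8.35e+07 × 4.00225e-13 = 3.3419e-05 s⁻¹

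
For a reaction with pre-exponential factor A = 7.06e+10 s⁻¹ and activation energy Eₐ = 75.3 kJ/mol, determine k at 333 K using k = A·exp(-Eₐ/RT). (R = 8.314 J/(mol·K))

1.09e-01 s⁻¹

Step 1: Use the Arrhenius equation: k = A × exp(-Eₐ/RT)
Step 2: Convert Eₐ to J/mol: 75.3 kJ/mol = 75300 J/mol
Step 3: Calculate the exponent: -Eₐ/(RT) = -75300/(8.314 × 333) = -27.19824
Step 4: k = 7.06e+10 × exp(-27.19824)
Step 5: k = 7.06e+10 × 1.54154e-12 = 1.0883e-01 s⁻¹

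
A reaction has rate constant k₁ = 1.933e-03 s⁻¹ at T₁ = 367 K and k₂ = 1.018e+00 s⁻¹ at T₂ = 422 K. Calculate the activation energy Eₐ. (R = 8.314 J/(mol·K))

146.7 kJ/mol

Step 1: Use the two-temperature Arrhenius form: ln(k₂/k₁) = -Eₐ/R × (1/T₂ - 1/T₁)
Step 2: ln(k₂/k₁) = ln(1.018e+00/1.933e-03) = ln(526.643) = 6.26652
Step 3: 1/T₂ - 1/T₁ = 1/422 - 1/367 = -3.551274e-04 K⁻¹
Step 4: Eₐ = -R × ln(k₂/k₁) / (1/T₂ - 1/T₁) = -8.314 × 6.26652 / -3.551274e-04
Step 5: Eₐ = 1.4671e+05 J/mol = 146.7 kJ/mol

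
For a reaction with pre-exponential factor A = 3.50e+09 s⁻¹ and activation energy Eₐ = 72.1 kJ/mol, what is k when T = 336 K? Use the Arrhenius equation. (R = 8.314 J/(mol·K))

2.16e-02 s⁻¹

Step 1: Use the Arrhenius equation: k = A × exp(-Eₐ/RT)
Step 2: Convert Eₐ to J/mol: 72.1 kJ/mol = 72100 J/mol
Step 3: Calculate the exponent: -Eₐ/(RT) = -72100/(8.314 × 336) = -25.80988
Step 4: k = 3.50e+09 × exp(-25.80988)
Step 5: k = 3.50e+09 × 6.17891e-12 = 2.1626e-02 s⁻¹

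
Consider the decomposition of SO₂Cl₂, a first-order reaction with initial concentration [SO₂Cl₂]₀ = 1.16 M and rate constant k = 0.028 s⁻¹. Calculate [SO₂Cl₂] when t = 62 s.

0.2044 M

Step 1: For a first-order reaction: [SO₂Cl₂] = [SO₂Cl₂]₀ × e^(-kt)
Step 2: [SO₂Cl₂] = 1.16 × e^(-0.028 × 62)
Step 3: [SO₂Cl₂] = 1.16 × e^(-1.736)
Step 4: [SO₂Cl₂] = 1.16 × 0.176224 = 0.2044 M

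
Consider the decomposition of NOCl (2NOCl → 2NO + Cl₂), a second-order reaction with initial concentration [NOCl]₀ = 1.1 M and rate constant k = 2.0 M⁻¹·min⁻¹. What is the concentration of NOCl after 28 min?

0.01757 M

Step 1: For a second-order reaction: 1/[NOCl] = 1/[NOCl]₀ + kt
Step 2: 1/[NOCl] = 1/1.1 + 2.0 × 28
Step 3: 1/[NOCl] = 0.9091 + 56 = 56.91
Step 4: [NOCl] = 1/56.91 = 0.01757 M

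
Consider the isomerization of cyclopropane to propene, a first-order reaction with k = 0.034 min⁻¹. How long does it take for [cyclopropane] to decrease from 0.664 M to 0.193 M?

36.34 min

Step 1: For first-order: t = ln([cyclopropane]₀/[cyclopropane])/k
Step 2: t = ln(0.664/0.193)/0.034
Step 3: t = ln(3.44)/0.034
Step 4: t = 1.236/0.034 = 36.34 min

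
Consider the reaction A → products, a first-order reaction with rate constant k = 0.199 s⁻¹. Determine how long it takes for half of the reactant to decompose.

3.483 s

Step 1: For a first-order reaction, t₁/₂ = ln(2)/k
Step 2: t₁/₂ = ln(2)/0.199
Step 3: t₁/₂ = 0.6931/0.199 = 3.483 s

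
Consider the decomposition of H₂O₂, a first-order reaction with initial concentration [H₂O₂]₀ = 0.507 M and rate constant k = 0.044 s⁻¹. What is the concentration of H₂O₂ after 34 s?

0.1136 M

Step 1: For a first-order reaction: [H₂O₂] = [H₂O₂]₀ × e^(-kt)
Step 2: [H₂O₂] = 0.507 × e^(-0.044 × 34)
Step 3: [H₂O₂] = 0.507 × e^(-1.496)
Step 4: [H₂O₂] = 0.507 × 0.224024 = 0.1136 M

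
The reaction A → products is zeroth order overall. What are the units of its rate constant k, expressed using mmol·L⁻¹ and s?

mmol·L⁻¹·s⁻¹

Step 1: For overall order n, rate = k × (concentration)^n.
Step 2: Rate has units mmol·L⁻¹·s⁻¹; concentration term has units (mmol·L⁻¹)^0.
Step 3: k = rate / (concentration)^n, so units of k = (mmol·L⁻¹)^(1-0)·s⁻¹ = mmol·L⁻¹·s⁻¹.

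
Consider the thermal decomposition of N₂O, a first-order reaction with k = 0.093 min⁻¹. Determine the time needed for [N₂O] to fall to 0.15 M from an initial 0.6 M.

14.91 min

Step 1: For first-order: t = ln([N₂O]₀/[N₂O])/k
Step 2: t = ln(0.6/0.15)/0.093
Step 3: t = ln(4)/0.093
Step 4: t = 1.386/0.093 = 14.91 min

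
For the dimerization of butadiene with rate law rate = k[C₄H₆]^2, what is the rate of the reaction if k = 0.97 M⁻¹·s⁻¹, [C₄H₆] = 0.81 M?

0.6364 M/s

Step 1: Identify the rate law: rate = k[C₄H₆]^2
Step 2: Substitute values: rate = 0.97 × (0.81)^2
Step 3: Calculate: rate = 0.97 × 0.6561 = 0.636417 M/s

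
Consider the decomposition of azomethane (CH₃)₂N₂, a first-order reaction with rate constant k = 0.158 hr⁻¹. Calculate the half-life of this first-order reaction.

4.387 hr

Step 1: For a first-order reaction, t₁/₂ = ln(2)/k
Step 2: t₁/₂ = ln(2)/0.158
Step 3: t₁/₂ = 0.6931/0.158 = 4.387 hr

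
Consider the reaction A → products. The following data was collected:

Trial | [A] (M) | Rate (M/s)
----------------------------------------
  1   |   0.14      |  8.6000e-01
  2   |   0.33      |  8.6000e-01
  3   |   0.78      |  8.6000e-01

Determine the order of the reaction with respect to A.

zeroth order (0)

Step 1: Compare trials - when concentration changes, rate stays constant.
Step 2: rate₂/rate₁ = 8.6000e-01/8.6000e-01 = 1
Step 3: [A]₂/[A]₁ = 0.33/0.14 = 2.357
Step 4: Since rate ratio ≈ (conc ratio)^0, the reaction is zeroth order.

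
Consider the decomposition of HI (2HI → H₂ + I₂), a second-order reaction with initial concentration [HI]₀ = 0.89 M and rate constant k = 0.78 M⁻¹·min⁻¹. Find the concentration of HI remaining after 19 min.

0.06272 M

Step 1: For a second-order reaction: 1/[HI] = 1/[HI]₀ + kt
Step 2: 1/[HI] = 1/0.89 + 0.78 × 19
Step 3: 1/[HI] = 1.124 + 14.82 = 15.94
Step 4: [HI] = 1/15.94 = 0.06272 M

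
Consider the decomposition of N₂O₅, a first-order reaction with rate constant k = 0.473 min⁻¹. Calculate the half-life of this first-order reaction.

1.465 min

Step 1: For a first-order reaction, t₁/₂ = ln(2)/k
Step 2: t₁/₂ = ln(2)/0.473
Step 3: t₁/₂ = 0.6931/0.473 = 1.465 min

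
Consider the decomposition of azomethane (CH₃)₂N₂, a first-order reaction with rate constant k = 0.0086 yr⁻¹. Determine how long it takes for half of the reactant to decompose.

80.6 yr

Step 1: For a first-order reaction, t₁/₂ = ln(2)/k
Step 2: t₁/₂ = ln(2)/0.0086
Step 3: t₁/₂ = 0.6931/0.0086 = 80.6 yr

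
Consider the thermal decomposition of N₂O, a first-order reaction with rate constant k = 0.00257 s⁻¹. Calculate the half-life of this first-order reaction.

269.7 s

Step 1: For a first-order reaction, t₁/₂ = ln(2)/k
Step 2: t₁/₂ = ln(2)/0.00257
Step 3: t₁/₂ = 0.6931/0.00257 = 269.7 s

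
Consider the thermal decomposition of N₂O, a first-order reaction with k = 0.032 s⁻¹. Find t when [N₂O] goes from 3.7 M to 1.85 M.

21.66 s

Step 1: For first-order: t = ln([N₂O]₀/[N₂O])/k
Step 2: t = ln(3.7/1.85)/0.032
Step 3: t = ln(2)/0.032
Step 4: t = 0.6931/0.032 = 21.66 s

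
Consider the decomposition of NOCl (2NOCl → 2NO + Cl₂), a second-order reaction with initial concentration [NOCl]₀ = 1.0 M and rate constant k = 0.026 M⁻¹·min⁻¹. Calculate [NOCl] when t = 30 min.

0.5618 M

Step 1: For a second-order reaction: 1/[NOCl] = 1/[NOCl]₀ + kt
Step 2: 1/[NOCl] = 1/1.0 + 0.026 × 30
Step 3: 1/[NOCl] = 1 + 0.78 = 1.78
Step 4: [NOCl] = 1/1.78 = 0.5618 M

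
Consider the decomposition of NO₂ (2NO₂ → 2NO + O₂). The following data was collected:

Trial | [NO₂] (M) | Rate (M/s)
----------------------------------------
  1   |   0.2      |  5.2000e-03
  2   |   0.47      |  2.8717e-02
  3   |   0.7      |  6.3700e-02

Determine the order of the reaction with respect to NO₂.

second order (2)

Step 1: Compare trials to find order n where rate₂/rate₁ = ([NO₂]₂/[NO₂]₁)^n
Step 2: rate₂/rate₁ = 2.8717e-02/5.2000e-03 = 5.522
Step 3: [NO₂]₂/[NO₂]₁ = 0.47/0.2 = 2.35
Step 4: n = ln(5.522)/ln(2.35) = 2.00 ≈ 2
Step 5: The reaction is second order in NO₂.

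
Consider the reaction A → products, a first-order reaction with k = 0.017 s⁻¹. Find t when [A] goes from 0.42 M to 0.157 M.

57.88 s

Step 1: For first-order: t = ln([A]₀/[A])/k
Step 2: t = ln(0.42/0.157)/0.017
Step 3: t = ln(2.675)/0.017
Step 4: t = 0.984/0.017 = 57.88 s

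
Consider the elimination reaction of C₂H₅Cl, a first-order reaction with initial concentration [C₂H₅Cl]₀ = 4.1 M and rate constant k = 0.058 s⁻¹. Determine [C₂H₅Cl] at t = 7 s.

2.732 M

Step 1: For a first-order reaction: [C₂H₅Cl] = [C₂H₅Cl]₀ × e^(-kt)
Step 2: [C₂H₅Cl] = 4.1 × e^(-0.058 × 7)
Step 3: [C₂H₅Cl] = 4.1 × e^(-0.406)
Step 4: [C₂H₅Cl] = 4.1 × 0.66631 = 2.732 M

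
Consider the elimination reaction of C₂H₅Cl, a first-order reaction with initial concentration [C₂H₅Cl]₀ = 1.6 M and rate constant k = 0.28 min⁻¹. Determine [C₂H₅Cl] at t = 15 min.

0.02399 M

Step 1: For a first-order reaction: [C₂H₅Cl] = [C₂H₅Cl]₀ × e^(-kt)
Step 2: [C₂H₅Cl] = 1.6 × e^(-0.28 × 15)
Step 3: [C₂H₅Cl] = 1.6 × e^(-4.2)
Step 4: [C₂H₅Cl] = 1.6 × 0.0149956 = 0.02399 M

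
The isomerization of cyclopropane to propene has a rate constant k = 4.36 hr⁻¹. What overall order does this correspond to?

first order (1)

Step 1: The units of k for an nth-order reaction are (concentration)^(1-n)·(time)⁻¹.
Step 2: Here k has units hr⁻¹, so the concentration exponent is 0.
Step 3: 1 - n = 0 ⇒ n = 1. The reaction is first order.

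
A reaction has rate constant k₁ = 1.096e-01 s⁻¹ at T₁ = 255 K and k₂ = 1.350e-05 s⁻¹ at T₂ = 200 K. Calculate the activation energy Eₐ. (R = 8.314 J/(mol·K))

69.4 kJ/mol

Step 1: Use the two-temperature Arrhenius form: ln(k₂/k₁) = -Eₐ/R × (1/T₂ - 1/T₁)
Step 2: ln(k₂/k₁) = ln(1.350e-05/1.096e-01) = ln(0.000123175) = -9.0019
Step 3: 1/T₂ - 1/T₁ = 1/200 - 1/255 = 1.078431e-03 K⁻¹
Step 4: Eₐ = -R × ln(k₂/k₁) / (1/T₂ - 1/T₁) = -8.314 × -9.0019 / 1.078431e-03
Step 5: Eₐ = 6.9399e+04 J/mol = 69.4 kJ/mol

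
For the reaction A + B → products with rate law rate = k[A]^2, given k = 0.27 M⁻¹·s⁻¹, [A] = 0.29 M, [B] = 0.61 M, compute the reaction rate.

0.02271 M/s

Step 1: The rate law is rate = k[A]^2
Step 2: Note that the rate does not depend on [B] (zero order in B).
Step 3: rate = 0.27 × (0.29)^2 = 0.022707 M/s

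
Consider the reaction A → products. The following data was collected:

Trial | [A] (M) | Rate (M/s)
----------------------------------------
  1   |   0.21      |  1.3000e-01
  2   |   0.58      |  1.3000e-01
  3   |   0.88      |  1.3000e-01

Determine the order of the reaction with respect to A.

zeroth order (0)

Step 1: Compare trials - when concentration changes, rate stays constant.
Step 2: rate₂/rate₁ = 1.3000e-01/1.3000e-01 = 1
Step 3: [A]₂/[A]₁ = 0.58/0.21 = 2.762
Step 4: Since rate ratio ≈ (conc ratio)^0, the reaction is zeroth order.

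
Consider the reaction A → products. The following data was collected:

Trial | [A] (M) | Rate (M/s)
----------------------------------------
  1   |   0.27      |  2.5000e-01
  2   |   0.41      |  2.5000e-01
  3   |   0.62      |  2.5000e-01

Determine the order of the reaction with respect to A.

zeroth order (0)

Step 1: Compare trials - when concentration changes, rate stays constant.
Step 2: rate₂/rate₁ = 2.5000e-01/2.5000e-01 = 1
Step 3: [A]₂/[A]₁ = 0.41/0.27 = 1.519
Step 4: Since rate ratio ≈ (conc ratio)^0, the reaction is zeroth order.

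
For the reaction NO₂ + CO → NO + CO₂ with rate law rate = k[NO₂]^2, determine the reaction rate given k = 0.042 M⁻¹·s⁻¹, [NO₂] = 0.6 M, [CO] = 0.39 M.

0.01512 M/s

Step 1: The rate law is rate = k[NO₂]^2
Step 2: Note that the rate does not depend on [CO] (zero order in CO).
Step 3: rate = 0.042 × (0.6)^2 = 0.01512 M/s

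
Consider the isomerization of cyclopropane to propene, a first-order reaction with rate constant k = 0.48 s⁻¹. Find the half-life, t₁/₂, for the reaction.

1.444 s

Step 1: For a first-order reaction, t₁/₂ = ln(2)/k
Step 2: t₁/₂ = ln(2)/0.48
Step 3: t₁/₂ = 0.6931/0.48 = 1.444 s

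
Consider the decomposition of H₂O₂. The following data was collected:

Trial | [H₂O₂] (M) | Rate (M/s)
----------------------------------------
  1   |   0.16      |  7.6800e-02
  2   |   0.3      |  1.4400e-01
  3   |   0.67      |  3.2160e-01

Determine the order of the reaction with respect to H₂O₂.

first order (1)

Step 1: Compare trials to find order n where rate₂/rate₁ = ([H₂O₂]₂/[H₂O₂]₁)^n
Step 2: rate₂/rate₁ = 1.4400e-01/7.6800e-02 = 1.875
Step 3: [H₂O₂]₂/[H₂O₂]₁ = 0.3/0.16 = 1.875
Step 4: n = ln(1.875)/ln(1.875) = 1.00 ≈ 1
Step 5: The reaction is first order in H₂O₂.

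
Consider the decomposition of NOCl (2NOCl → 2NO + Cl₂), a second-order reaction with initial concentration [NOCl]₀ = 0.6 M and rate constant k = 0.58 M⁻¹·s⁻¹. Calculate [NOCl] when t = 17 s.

0.08676 M

Step 1: For a second-order reaction: 1/[NOCl] = 1/[NOCl]₀ + kt
Step 2: 1/[NOCl] = 1/0.6 + 0.58 × 17
Step 3: 1/[NOCl] = 1.667 + 9.86 = 11.53
Step 4: [NOCl] = 1/11.53 = 0.08676 M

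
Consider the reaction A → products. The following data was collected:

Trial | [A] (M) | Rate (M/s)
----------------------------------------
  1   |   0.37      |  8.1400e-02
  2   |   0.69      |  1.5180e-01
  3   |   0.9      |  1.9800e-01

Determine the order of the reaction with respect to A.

first order (1)

Step 1: Compare trials to find order n where rate₂/rate₁ = ([A]₂/[A]₁)^n
Step 2: rate₂/rate₁ = 1.5180e-01/8.1400e-02 = 1.865
Step 3: [A]₂/[A]₁ = 0.69/0.37 = 1.865
Step 4: n = ln(1.865)/ln(1.865) = 1.00 ≈ 1
Step 5: The reaction is first order in A.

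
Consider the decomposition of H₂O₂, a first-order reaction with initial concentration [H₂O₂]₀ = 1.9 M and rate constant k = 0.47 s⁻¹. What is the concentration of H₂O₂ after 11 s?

0.0108 M

Step 1: For a first-order reaction: [H₂O₂] = [H₂O₂]₀ × e^(-kt)
Step 2: [H₂O₂] = 1.9 × e^(-0.47 × 11)
Step 3: [H₂O₂] = 1.9 × e^(-5.17)
Step 4: [H₂O₂] = 1.9 × 0.00568457 = 0.0108 M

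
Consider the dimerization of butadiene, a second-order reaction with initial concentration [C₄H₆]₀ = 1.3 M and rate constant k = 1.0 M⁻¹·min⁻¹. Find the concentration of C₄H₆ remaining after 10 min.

0.09286 M

Step 1: For a second-order reaction: 1/[C₄H₆] = 1/[C₄H₆]₀ + kt
Step 2: 1/[C₄H₆] = 1/1.3 + 1.0 × 10
Step 3: 1/[C₄H₆] = 0.7692 + 10 = 10.77
Step 4: [C₄H₆] = 1/10.77 = 0.09286 M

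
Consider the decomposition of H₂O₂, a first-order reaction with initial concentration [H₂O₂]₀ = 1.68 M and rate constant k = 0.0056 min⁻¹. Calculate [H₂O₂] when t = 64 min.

1.174 M

Step 1: For a first-order reaction: [H₂O₂] = [H₂O₂]₀ × e^(-kt)
Step 2: [H₂O₂] = 1.68 × e^(-0.0056 × 64)
Step 3: [H₂O₂] = 1.68 × e^(-0.3584)
Step 4: [H₂O₂] = 1.68 × 0.698794 = 1.174 M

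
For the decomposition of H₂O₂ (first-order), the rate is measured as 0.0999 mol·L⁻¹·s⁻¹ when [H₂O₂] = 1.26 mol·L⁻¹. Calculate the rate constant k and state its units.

0.07929 s⁻¹

Step 1: rate = k[H₂O₂]^1, so k = rate / [H₂O₂]^1.
Step 2: k = 0.0999 / (1.26)^1 = 0.0999 / 1.26.
Step 3: k = 0.07929 s⁻¹.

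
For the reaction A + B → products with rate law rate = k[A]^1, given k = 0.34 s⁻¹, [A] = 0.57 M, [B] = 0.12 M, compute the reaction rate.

0.1938 M/s

Step 1: The rate law is rate = k[A]^1
Step 2: Note that the rate does not depend on [B] (zero order in B).
Step 3: rate = 0.34 × (0.57)^1 = 0.1938 M/s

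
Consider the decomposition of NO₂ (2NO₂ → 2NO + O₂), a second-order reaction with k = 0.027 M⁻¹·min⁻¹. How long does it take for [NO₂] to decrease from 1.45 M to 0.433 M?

59.99 min

Step 1: For second-order: t = (1/[NO₂] - 1/[NO₂]₀)/k
Step 2: t = (1/0.433 - 1/1.45)/0.027
Step 3: t = (2.309 - 0.6897)/0.027
Step 4: t = 1.62/0.027 = 59.99 min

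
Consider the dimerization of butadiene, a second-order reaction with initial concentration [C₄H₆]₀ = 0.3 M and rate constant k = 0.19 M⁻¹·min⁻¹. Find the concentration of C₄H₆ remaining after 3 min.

0.2562 M

Step 1: For a second-order reaction: 1/[C₄H₆] = 1/[C₄H₆]₀ + kt
Step 2: 1/[C₄H₆] = 1/0.3 + 0.19 × 3
Step 3: 1/[C₄H₆] = 3.333 + 0.57 = 3.903
Step 4: [C₄H₆] = 1/3.903 = 0.2562 M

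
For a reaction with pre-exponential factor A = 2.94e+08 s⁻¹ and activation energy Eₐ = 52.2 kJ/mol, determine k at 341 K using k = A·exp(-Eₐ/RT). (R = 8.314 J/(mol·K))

2.96e+00 s⁻¹

Step 1: Use the Arrhenius equation: k = A × exp(-Eₐ/RT)
Step 2: Convert Eₐ to J/mol: 52.2 kJ/mol = 52200 J/mol
Step 3: Calculate the exponent: -Eₐ/(RT) = -52200/(8.314 × 341) = -18.41222
Step 4: k = 2.94e+08 × exp(-18.41222)
Step 5: k = 2.94e+08 × 1.00850e-08 = 2.9650e+00 s⁻¹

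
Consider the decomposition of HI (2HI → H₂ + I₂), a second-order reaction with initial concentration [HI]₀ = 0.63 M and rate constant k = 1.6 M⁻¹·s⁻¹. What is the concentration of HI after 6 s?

0.08939 M

Step 1: For a second-order reaction: 1/[HI] = 1/[HI]₀ + kt
Step 2: 1/[HI] = 1/0.63 + 1.6 × 6
Step 3: 1/[HI] = 1.587 + 9.6 = 11.19
Step 4: [HI] = 1/11.19 = 0.08939 M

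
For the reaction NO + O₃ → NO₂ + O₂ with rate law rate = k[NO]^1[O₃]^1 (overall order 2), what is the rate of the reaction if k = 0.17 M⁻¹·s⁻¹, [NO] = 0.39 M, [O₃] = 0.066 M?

0.004376 M/s

Step 1: The rate law is rate = k[NO]^1[O₃]^1, overall order = 1+1 = 2
Step 2: Substitute values: rate = 0.17 × (0.39)^1 × (0.066)^1
Step 3: rate = 0.17 × 0.39 × 0.066 = 0.0043758 M/s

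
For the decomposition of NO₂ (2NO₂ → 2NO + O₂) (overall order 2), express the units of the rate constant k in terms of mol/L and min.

(mol/L)⁻¹·min⁻¹

Step 1: For overall order n, rate = k × (concentration)^n.
Step 2: Rate has units mol/L·min⁻¹; concentration term has units (mol/L)^2.
Step 3: k = rate / (concentration)^n, so units of k = (mol/L)^(1-2)·min⁻¹ = (mol/L)⁻¹·min⁻¹.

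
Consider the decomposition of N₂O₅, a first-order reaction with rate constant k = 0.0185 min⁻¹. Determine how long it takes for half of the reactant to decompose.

37.47 min

Step 1: For a first-order reaction, t₁/₂ = ln(2)/k
Step 2: t₁/₂ = ln(2)/0.0185
Step 3: t₁/₂ = 0.6931/0.0185 = 37.47 min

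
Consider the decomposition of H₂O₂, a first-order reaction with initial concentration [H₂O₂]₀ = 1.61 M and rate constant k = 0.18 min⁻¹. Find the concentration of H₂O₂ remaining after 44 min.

0.0005851 M

Step 1: For a first-order reaction: [H₂O₂] = [H₂O₂]₀ × e^(-kt)
Step 2: [H₂O₂] = 1.61 × e^(-0.18 × 44)
Step 3: [H₂O₂] = 1.61 × e^(-7.92)
Step 4: [H₂O₂] = 1.61 × 0.000363402 = 0.0005851 M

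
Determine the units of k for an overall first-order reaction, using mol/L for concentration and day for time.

day⁻¹

Step 1: For overall order n, rate = k × (concentration)^n.
Step 2: Rate has units mol/L·day⁻¹; concentration term has units (mol/L)^1.
Step 3: k = rate / (concentration)^n, so units of k = (mol/L)^(1-1)·day⁻¹ = day⁻¹.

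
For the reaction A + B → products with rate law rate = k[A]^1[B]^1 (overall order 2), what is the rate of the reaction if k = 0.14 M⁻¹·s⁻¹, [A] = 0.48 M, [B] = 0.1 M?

0.00672 M/s

Step 1: The rate law is rate = k[A]^1[B]^1, overall order = 1+1 = 2
Step 2: Substitute values: rate = 0.14 × (0.48)^1 × (0.1)^1
Step 3: rate = 0.14 × 0.48 × 0.1 = 0.00672 M/s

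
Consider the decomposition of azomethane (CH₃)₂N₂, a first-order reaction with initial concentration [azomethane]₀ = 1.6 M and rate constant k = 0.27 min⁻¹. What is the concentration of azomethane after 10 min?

0.1075 M

Step 1: For a first-order reaction: [azomethane] = [azomethane]₀ × e^(-kt)
Step 2: [azomethane] = 1.6 × e^(-0.27 × 10)
Step 3: [azomethane] = 1.6 × e^(-2.7)
Step 4: [azomethane] = 1.6 × 0.0672055 = 0.1075 M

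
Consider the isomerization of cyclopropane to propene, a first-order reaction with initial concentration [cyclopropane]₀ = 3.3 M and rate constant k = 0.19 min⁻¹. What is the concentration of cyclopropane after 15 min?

0.1909 M

Step 1: For a first-order reaction: [cyclopropane] = [cyclopropane]₀ × e^(-kt)
Step 2: [cyclopropane] = 3.3 × e^(-0.19 × 15)
Step 3: [cyclopropane] = 3.3 × e^(-2.85)
Step 4: [cyclopropane] = 3.3 × 0.0578443 = 0.1909 M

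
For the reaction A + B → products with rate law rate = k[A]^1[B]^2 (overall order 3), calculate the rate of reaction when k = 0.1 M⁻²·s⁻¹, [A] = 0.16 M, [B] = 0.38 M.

0.00231 M/s

Step 1: The rate law is rate = k[A]^1[B]^2, overall order = 1+2 = 3
Step 2: Substitute values: rate = 0.1 × (0.16)^1 × (0.38)^2
Step 3: rate = 0.1 × 0.16 × 0.1444 = 0.0023104 M/s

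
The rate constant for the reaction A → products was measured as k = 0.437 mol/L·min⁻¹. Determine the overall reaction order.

zeroth order (0)

Step 1: The units of k for an nth-order reaction are (concentration)^(1-n)·(time)⁻¹.
Step 2: Here k has units mol/L·min⁻¹, so the concentration exponent is 1.
Step 3: 1 - n = 1 ⇒ n = 0. The reaction is zeroth order.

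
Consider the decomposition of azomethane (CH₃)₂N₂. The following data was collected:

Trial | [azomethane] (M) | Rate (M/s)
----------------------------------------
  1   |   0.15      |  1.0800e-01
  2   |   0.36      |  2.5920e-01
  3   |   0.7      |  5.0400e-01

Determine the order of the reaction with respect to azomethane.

first order (1)

Step 1: Compare trials to find order n where rate₂/rate₁ = ([azomethane]₂/[azomethane]₁)^n
Step 2: rate₂/rate₁ = 2.5920e-01/1.0800e-01 = 2.4
Step 3: [azomethane]₂/[azomethane]₁ = 0.36/0.15 = 2.4
Step 4: n = ln(2.4)/ln(2.4) = 1.00 ≈ 1
Step 5: The reaction is first order in azomethane.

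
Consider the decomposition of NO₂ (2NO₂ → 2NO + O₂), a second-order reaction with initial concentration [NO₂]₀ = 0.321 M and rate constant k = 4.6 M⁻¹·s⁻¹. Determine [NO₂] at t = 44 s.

0.004866 M

Step 1: For a second-order reaction: 1/[NO₂] = 1/[NO₂]₀ + kt
Step 2: 1/[NO₂] = 1/0.321 + 4.6 × 44
Step 3: 1/[NO₂] = 3.115 + 202.4 = 205.5
Step 4: [NO₂] = 1/205.5 = 0.004866 M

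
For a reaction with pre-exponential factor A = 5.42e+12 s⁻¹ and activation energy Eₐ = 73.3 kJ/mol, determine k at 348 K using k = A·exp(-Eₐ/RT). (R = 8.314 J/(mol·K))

5.39e+01 s⁻¹

Step 1: Use the Arrhenius equation: k = A × exp(-Eₐ/RT)
Step 2: Convert Eₐ to J/mol: 73.3 kJ/mol = 73300 J/mol
Step 3: Calculate the exponent: -Eₐ/(RT) = -73300/(8.314 × 348) = -25.33464
Step 4: k = 5.42e+12 × exp(-25.33464)
Step 5: k = 5.42e+12 × 9.93815e-12 = 5.3865e+01 s⁻¹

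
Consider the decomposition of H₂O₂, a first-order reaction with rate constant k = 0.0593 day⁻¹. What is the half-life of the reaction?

11.69 day

Step 1: For a first-order reaction, t₁/₂ = ln(2)/k
Step 2: t₁/₂ = ln(2)/0.0593
Step 3: t₁/₂ = 0.6931/0.0593 = 11.69 day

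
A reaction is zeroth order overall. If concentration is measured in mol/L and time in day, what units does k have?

mol/L·day⁻¹

Step 1: For overall order n, rate = k × (concentration)^n.
Step 2: Rate has units mol/L·day⁻¹; concentration term has units (mol/L)^0.
Step 3: k = rate / (concentration)^n, so units of k = (mol/L)^(1-0)·day⁻¹ = mol/L·day⁻¹.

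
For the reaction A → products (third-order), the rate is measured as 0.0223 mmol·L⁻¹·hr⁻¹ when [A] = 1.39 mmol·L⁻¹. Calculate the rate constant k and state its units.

0.008303 (mmol·L⁻¹)⁻²·hr⁻¹

Step 1: rate = k[A]^3, so k = rate / [A]^3.
Step 2: k = 0.0223 / (1.39)^3 = 0.0223 / 2.686.
Step 3: k = 0.008303 (mmol·L⁻¹)⁻²·hr⁻¹.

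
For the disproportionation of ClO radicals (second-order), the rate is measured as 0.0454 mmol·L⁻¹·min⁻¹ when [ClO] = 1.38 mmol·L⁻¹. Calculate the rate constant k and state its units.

0.02384 (mmol·L⁻¹)⁻¹·min⁻¹

Step 1: rate = k[ClO]^2, so k = rate / [ClO]^2.
Step 2: k = 0.0454 / (1.38)^2 = 0.0454 / 1.904.
Step 3: k = 0.02384 (mmol·L⁻¹)⁻¹·min⁻¹.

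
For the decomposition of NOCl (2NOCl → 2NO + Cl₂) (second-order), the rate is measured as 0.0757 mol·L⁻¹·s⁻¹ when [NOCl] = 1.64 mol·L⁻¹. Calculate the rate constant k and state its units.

0.02815 (mol·L⁻¹)⁻¹·s⁻¹

Step 1: rate = k[NOCl]^2, so k = rate / [NOCl]^2.
Step 2: k = 0.0757 / (1.64)^2 = 0.0757 / 2.69.
Step 3: k = 0.02815 (mol·L⁻¹)⁻¹·s⁻¹.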